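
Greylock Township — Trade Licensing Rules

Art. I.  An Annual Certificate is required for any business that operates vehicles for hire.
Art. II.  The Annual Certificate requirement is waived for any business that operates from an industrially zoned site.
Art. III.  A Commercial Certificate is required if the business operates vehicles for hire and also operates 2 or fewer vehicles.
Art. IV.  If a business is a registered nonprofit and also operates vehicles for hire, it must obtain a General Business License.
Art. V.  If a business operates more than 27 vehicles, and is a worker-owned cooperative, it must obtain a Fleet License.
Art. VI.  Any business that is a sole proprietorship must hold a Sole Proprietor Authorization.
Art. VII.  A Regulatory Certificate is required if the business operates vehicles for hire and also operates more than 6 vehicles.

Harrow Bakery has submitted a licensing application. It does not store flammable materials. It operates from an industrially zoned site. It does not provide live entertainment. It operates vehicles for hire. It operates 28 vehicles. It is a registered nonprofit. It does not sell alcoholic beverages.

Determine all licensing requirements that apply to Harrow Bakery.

General Business License, Regulatory Certificate

Art. I. operates vehicles for hire → Annual Certificate required.
Art. II. operates from an industrially zoned site → exempt from Annual Certificate.
Art. III. operates vehicles for hire; vehicles 28 > 2 → Commercial Certificate not required.
Art. IV. is a registered nonprofit; operates vehicles for hire → General Business License required.
Art. V. vehicles 28 > 27; is a registered nonprofit (not: is a worker-owned cooperative) → Fleet License not required.
Art. VI. is a registered nonprofit (not: is a sole proprietorship) → Sole Proprietor Authorization not required.
Art. VII. operates vehicles for hire; vehicles 28 > 6 → Regulatory Certificate required.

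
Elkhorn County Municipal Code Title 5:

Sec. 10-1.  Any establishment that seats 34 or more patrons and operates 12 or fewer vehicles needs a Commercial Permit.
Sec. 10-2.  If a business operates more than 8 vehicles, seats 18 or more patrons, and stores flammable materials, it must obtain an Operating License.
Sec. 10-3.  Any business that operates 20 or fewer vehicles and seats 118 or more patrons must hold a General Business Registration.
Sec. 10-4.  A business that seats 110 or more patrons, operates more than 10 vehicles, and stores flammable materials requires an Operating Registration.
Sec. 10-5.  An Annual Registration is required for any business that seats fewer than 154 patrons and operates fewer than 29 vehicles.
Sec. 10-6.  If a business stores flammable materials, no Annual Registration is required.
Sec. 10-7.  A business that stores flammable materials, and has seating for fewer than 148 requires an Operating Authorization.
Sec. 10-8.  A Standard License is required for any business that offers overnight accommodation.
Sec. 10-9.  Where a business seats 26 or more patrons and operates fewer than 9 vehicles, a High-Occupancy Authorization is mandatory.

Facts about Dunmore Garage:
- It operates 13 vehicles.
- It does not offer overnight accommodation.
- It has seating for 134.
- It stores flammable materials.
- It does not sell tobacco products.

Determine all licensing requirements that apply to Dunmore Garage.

Sec. 10-1. seating 134 ≥ 34; vehicles 13 > 12 → Commercial Permit not required.
Sec. 10-2. vehicles 13 > 8; seating 134 ≥ 18; stores flammable materials → Operating License required.
Sec. 10-3. vehicles 13 ≤ 20; seating 134 ≥ 118 → General Business Registration required.
Sec. 10-4. seating 134 ≥ 110; vehicles 13 > 10; stores flammable materials → Operating Registration required.
Sec. 10-5. seating 134 < 154; vehicles 13 < 29 → Annual Registration required.
Sec. 10-6. stores flammable materials → exempt from Annual Registration.
Sec. 10-7. stores flammable materials; seating 134 < 148 → Operating Authorization required.
Sec. 10-8. does not offer overnight accommodation → Standard License not required.
Sec. 10-9. seating 134 ≥ 26; vehicles 13 ≥ 9 → High-Occupancy Authorization not required.

General Business Registration, Operating Authorization, Operating License, Operating Registration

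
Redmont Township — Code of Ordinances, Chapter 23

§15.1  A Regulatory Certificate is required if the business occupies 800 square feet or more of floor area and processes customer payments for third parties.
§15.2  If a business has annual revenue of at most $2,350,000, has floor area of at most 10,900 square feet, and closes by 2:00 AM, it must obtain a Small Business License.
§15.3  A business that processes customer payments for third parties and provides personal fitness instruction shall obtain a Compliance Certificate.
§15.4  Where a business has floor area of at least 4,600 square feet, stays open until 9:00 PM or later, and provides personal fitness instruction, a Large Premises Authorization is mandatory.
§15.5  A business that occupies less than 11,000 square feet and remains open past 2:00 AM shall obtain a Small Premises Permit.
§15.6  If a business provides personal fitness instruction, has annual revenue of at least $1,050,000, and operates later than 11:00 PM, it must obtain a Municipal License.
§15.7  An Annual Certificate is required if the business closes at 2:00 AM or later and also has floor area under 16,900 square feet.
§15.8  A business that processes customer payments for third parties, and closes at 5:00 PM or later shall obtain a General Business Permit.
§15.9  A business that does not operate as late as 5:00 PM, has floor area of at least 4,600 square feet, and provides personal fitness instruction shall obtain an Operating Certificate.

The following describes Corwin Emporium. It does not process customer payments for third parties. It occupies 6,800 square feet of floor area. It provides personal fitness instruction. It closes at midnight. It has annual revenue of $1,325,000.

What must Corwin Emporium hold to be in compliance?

§15.1 floor area 6,800 square feet ≥ 800 square feet; does not process customer payments for third parties → Regulatory Certificate not required.
§15.2 revenue $1,325,000 ≤ $2,350,000; floor area 6,800 square feet ≤ 10,900 square feet; closes midnight, at/before 2:00 AM → Small Business License required.
§15.3 does not process customer payments for third parties; provides personal fitness instruction → Compliance Certificate not required.
§15.4 floor area 6,800 square feet ≥ 4,600 square feet; closes midnight, after 9:00 PM; provides personal fitness instruction → Large Premises Authorization required.
§15.5 floor area 6,800 square feet < 11,000 square feet; closes midnight, at/before 2:00 AM → Small Premises Permit not required.
§15.6 provides personal fitness instruction; revenue $1,325,000 ≥ $1,050,000; closes midnight, after 11:00 PM → Municipal License required.
§15.7 closes midnight, at/before 2:00 AM; floor area 6,800 square feet < 16,900 square feet → Annual Certificate not required.
§15.8 does not process customer payments for third parties; closes midnight, after 5:00 PM → General Business Permit not required.
§15.9 closes midnight, after 5:00 PM; floor area 6,800 square feet ≥ 4,600 square feet; provides personal fitness instruction → Operating Certificate not required.

Large Premises Authorization, Municipal License, Small Business License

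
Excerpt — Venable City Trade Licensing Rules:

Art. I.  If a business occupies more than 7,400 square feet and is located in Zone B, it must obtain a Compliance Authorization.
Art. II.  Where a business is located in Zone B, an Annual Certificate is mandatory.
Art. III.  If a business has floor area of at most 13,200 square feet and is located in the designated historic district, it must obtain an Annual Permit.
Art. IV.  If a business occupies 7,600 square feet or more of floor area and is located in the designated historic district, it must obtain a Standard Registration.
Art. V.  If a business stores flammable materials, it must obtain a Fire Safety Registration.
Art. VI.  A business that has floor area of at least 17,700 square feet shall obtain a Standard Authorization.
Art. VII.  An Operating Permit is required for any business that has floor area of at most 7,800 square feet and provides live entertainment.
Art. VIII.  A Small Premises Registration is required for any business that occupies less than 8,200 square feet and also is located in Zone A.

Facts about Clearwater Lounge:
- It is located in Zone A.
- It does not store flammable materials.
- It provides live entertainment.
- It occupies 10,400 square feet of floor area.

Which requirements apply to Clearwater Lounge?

None

Art. I. floor area 10,400 square feet > 7,400 square feet; is located in Zone A (not: is located in Zone B) → Compliance Authorization not required.
Art. II. is located in Zone A (not: is located in Zone B) → Annual Certificate not required.
Art. III. floor area 10,400 square feet ≤ 13,200 square feet; is located in Zone A (not: is located in the designated historic district) → Annual Permit not required.
Art. IV. floor area 10,400 square feet ≥ 7,600 square feet; is located in Zone A (not: is located in the designated historic district) → Standard Registration not required.
Art. V. does not store flammable materials → Fire Safety Registration not required.
Art. VI. floor area 10,400 square feet < 17,700 square feet → Standard Authorization not required.
Art. VII. floor area 10,400 square feet > 7,800 square feet; provides live entertainment → Operating Permit not required.
Art. VIII. floor area 10,400 square feet ≥ 8,200 square feet; is located in Zone A → Small Premises Registration not required.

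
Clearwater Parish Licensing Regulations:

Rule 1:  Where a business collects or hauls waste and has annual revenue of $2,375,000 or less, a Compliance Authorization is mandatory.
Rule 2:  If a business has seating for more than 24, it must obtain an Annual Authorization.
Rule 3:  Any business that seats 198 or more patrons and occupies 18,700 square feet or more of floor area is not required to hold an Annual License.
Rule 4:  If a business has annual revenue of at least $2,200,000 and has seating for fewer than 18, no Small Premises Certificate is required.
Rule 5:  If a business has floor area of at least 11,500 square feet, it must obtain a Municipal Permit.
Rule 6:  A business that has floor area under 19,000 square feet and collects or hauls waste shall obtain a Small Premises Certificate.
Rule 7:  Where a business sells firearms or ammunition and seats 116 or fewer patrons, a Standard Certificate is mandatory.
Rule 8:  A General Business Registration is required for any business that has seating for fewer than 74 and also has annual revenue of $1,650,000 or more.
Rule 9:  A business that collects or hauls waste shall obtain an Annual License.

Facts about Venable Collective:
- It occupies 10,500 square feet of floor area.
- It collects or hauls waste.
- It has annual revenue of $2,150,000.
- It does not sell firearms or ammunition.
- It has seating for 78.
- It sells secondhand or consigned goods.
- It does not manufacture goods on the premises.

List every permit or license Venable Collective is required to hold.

Annual Authorization, Annual License, Compliance Authorization, Small Premises Certificate

Rule 1: collects or hauls waste; revenue $2,150,000 ≤ $2,375,000 → Compliance Authorization required.
Rule 2: seating 78 > 24 → Annual Authorization required.
Rule 3: seating 78 < 198; floor area 10,500 square feet < 18,700 square feet → Annual License exemption does not apply.
Rule 4: revenue $2,150,000 < $2,200,000; seating 78 ≥ 18 → Small Premises Certificate exemption does not apply.
Rule 5: floor area 10,500 square feet < 11,500 square feet → Municipal Permit not required.
Rule 6: floor area 10,500 square feet < 19,000 square feet; collects or hauls waste → Small Premises Certificate required.
Rule 7: does not sell firearms or ammunition; seating 78 ≤ 116 → Standard Certificate not required.
Rule 8: seating 78 ≥ 74; revenue $2,150,000 ≥ $1,650,000 → General Business Registration not required.
Rule 9: collects or hauls waste → Annual License required.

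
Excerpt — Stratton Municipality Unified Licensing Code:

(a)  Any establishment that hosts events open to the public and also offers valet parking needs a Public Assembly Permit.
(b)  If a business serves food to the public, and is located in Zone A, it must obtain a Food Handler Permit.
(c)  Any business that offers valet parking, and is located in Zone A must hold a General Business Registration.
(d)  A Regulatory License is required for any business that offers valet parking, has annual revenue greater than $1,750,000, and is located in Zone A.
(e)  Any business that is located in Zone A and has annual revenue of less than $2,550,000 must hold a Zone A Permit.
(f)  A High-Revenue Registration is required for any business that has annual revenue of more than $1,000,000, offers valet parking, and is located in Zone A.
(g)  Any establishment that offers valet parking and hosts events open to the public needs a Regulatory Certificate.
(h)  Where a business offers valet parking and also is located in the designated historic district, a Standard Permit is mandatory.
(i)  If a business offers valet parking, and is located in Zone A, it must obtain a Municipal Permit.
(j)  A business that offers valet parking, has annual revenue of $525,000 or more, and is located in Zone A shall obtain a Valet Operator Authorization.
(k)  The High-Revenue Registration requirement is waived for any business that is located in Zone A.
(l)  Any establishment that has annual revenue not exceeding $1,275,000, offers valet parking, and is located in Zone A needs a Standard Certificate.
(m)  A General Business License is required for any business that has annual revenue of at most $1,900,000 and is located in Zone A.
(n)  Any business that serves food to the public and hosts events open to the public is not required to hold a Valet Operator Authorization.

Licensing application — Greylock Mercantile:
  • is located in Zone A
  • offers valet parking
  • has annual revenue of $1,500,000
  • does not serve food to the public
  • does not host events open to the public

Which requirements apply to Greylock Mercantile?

(a) does not host events open to the public; offers valet parking → Public Assembly Permit not required.
(b) does not serve food to the public; is located in Zone A → Food Handler Permit not required.
(c) offers valet parking; is located in Zone A → General Business Registration required.
(d) offers valet parking; revenue $1,500,000 ≤ $1,750,000; is located in Zone A → Regulatory License not required.
(e) is located in Zone A; revenue $1,500,000 < $2,550,000 → Zone A Permit required.
(f) revenue $1,500,000 > $1,000,000; offers valet parking; is located in Zone A → High-Revenue Registration required.
(g) offers valet parking; does not host events open to the public → Regulatory Certificate not required.
(h) offers valet parking; is located in Zone A (not: is located in the designated historic district) → Standard Permit not required.
(i) offers valet parking; is located in Zone A → Municipal Permit required.
(j) offers valet parking; revenue $1,500,000 ≥ $525,000; is located in Zone A → Valet Operator Authorization required.
(k) is located in Zone A → exempt from High-Revenue Registration.
(l) revenue $1,500,000 > $1,275,000; offers valet parking; is located in Zone A → Standard Certificate not required.
(m) revenue $1,500,000 ≤ $1,900,000; is located in Zone A → General Business License required.
(n) does not serve food to the public; does not host events open to the public → Valet Operator Authorization exemption does not apply.

General Business License, General Business Registration, Municipal Permit, Valet Operator Authorization, Zone A Permit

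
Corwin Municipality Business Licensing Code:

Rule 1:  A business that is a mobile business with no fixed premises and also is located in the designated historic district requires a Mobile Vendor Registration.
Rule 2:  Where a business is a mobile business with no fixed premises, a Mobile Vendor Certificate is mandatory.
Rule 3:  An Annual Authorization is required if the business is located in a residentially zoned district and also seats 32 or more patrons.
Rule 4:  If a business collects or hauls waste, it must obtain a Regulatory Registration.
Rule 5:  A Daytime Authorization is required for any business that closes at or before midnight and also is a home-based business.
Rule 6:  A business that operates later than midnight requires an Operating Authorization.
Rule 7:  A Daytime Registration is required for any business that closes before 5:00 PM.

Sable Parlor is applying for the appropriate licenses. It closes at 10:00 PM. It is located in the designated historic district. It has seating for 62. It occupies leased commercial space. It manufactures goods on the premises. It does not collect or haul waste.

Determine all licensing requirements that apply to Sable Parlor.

None

Rule 1: occupies leased commercial space (not: is a mobile business with no fixed premises); is located in the designated historic district → Mobile Vendor Registration not required.
Rule 2: occupies leased commercial space (not: is a mobile business with no fixed premises) → Mobile Vendor Certificate not required.
Rule 3: is located in the designated historic district (not: is located in a residentially zoned district); seating 62 ≥ 32 → Annual Authorization not required.
Rule 4: does not collect or haul waste → Regulatory Registration not required.
Rule 5: closes 10:00 PM, at/before midnight; occupies leased commercial space (not: is a home-based business) → Daytime Authorization not required.
Rule 6: closes 10:00 PM, at/before midnight → Operating Authorization not required.
Rule 7: closes 10:00 PM, after 5:00 PM → Daytime Registration not required.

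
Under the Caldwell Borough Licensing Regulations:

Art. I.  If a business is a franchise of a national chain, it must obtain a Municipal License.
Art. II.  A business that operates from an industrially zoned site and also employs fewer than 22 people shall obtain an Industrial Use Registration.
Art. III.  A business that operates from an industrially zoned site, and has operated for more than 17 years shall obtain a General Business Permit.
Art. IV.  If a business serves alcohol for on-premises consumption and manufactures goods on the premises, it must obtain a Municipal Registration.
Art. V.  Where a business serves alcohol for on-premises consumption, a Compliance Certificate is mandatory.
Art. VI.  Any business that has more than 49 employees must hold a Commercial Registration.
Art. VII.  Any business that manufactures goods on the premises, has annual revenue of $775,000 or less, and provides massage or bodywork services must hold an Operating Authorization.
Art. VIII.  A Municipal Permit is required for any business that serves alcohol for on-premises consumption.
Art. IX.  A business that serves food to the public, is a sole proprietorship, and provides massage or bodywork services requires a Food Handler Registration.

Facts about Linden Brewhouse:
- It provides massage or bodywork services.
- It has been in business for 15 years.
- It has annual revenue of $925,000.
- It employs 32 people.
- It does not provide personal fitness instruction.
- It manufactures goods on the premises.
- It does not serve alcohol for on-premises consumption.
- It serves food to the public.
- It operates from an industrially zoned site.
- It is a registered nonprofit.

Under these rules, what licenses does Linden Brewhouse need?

Art. I. is a registered nonprofit (not: is a franchise of a national chain) → Municipal License not required.
Art. II. operates from an industrially zoned site; employees 32 ≥ 22 → Industrial Use Registration not required.
Art. III. operates from an industrially zoned site; years in business 15 ≤ 17 → General Business Permit not required.
Art. IV. does not serve alcohol for on-premises consumption; manufactures goods on the premises → Municipal Registration not required.
Art. V. does not serve alcohol for on-premises consumption → Compliance Certificate not required.
Art. VI. employees 32 ≤ 49 → Commercial Registration not required.
Art. VII. manufactures goods on the premises; revenue $925,000 > $775,000; provides massage or bodywork services → Operating Authorization not required.
Art. VIII. does not serve alcohol for on-premises consumption → Municipal Permit not required.
Art. IX. serves food to the public; is a registered nonprofit (not: is a sole proprietorship); provides massage or bodywork services → Food Handler Registration not required.

None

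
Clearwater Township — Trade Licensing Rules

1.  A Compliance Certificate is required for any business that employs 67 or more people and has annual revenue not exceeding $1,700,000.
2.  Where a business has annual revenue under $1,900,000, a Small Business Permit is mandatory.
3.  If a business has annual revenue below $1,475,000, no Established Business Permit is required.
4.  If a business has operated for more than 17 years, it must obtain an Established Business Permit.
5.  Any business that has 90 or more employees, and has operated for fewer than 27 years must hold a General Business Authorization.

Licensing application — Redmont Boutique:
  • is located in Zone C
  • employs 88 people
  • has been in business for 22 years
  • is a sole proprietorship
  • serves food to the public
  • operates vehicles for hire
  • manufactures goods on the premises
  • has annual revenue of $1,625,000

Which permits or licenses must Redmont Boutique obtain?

Compliance Certificate, Established Business Permit, Small Business Permit

1. employees 88 ≥ 67; revenue $1,625,000 ≤ $1,700,000 → Compliance Certificate required.
2. revenue $1,625,000 < $1,900,000 → Small Business Permit required.
3. revenue $1,625,000 ≥ $1,475,000 → Established Business Permit exemption does not apply.
4. years in business 22 > 17 → Established Business Permit required.
5. employees 88 < 90; years in business 22 < 27 → General Business Authorization not required.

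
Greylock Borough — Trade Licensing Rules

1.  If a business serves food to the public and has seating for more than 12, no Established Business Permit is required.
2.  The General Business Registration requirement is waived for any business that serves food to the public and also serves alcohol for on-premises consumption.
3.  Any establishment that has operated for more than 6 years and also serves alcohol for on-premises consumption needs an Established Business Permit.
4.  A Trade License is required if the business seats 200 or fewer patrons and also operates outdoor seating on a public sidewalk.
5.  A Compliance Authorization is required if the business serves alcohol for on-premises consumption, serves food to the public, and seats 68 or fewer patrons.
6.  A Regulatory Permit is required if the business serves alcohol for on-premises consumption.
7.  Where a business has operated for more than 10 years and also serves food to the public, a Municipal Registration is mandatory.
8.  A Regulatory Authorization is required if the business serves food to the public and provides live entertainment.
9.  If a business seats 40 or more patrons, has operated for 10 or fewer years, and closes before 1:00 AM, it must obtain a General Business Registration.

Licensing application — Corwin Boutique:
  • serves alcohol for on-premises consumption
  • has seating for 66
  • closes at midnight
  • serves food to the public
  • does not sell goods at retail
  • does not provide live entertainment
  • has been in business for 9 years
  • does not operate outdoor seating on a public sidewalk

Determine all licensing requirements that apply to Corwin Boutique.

Compliance Authorization, Regulatory Permit

1. serves food to the public; seating 66 > 12 → exempt from Established Business Permit.
2. serves food to the public; serves alcohol for on-premises consumption → exempt from General Business Registration.
3. years in business 9 > 6; serves alcohol for on-premises consumption → Established Business Permit required.
4. seating 66 ≤ 200; does not operate outdoor seating on a public sidewalk → Trade License not required.
5. serves alcohol for on-premises consumption; serves food to the public; seating 66 ≤ 68 → Compliance Authorization required.
6. serves alcohol for on-premises consumption → Regulatory Permit required.
7. years in business 9 ≤ 10; serves food to the public → Municipal Registration not required.
8. serves food to the public; does not provide live entertainment → Regulatory Authorization not required.
9. seating 66 ≥ 40; years in business 9 ≤ 10; closes midnight, at/before 1:00 AM → General Business Registration required.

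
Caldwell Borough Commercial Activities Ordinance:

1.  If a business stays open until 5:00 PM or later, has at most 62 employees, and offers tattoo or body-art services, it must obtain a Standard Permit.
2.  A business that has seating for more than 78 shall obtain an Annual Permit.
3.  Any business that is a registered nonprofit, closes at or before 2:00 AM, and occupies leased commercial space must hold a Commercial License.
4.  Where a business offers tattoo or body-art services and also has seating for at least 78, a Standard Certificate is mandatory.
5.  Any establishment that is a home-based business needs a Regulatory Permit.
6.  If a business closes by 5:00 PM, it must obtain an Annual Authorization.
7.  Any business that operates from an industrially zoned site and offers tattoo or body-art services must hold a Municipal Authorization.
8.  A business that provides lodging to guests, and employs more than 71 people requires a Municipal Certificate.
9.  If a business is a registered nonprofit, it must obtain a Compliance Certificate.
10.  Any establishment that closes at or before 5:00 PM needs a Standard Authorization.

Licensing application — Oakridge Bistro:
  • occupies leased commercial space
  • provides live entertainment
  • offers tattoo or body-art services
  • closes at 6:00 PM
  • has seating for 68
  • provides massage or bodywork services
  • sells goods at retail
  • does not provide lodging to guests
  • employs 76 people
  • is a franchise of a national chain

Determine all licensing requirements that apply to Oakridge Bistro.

None

1. closes 6:00 PM, after 5:00 PM; employees 76 > 62; offers tattoo or body-art services → Standard Permit not required.
2. seating 68 ≤ 78 → Annual Permit not required.
3. is a franchise of a national chain (not: is a registered nonprofit); closes 6:00 PM, at/before 2:00 AM; occupies leased commercial space → Commercial License not required.
4. offers tattoo or body-art services; seating 68 < 78 → Standard Certificate not required.
5. occupies leased commercial space (not: is a home-based business) → Regulatory Permit not required.
6. closes 6:00 PM, after 5:00 PM → Annual Authorization not required.
7. occupies leased commercial space (not: operates from an industrially zoned site); offers tattoo or body-art services → Municipal Authorization not required.
8. does not provide lodging to guests; employees 76 > 71 → Municipal Certificate not required.
9. is a franchise of a national chain (not: is a registered nonprofit) → Compliance Certificate not required.
10. closes 6:00 PM, after 5:00 PM → Standard Authorization not required.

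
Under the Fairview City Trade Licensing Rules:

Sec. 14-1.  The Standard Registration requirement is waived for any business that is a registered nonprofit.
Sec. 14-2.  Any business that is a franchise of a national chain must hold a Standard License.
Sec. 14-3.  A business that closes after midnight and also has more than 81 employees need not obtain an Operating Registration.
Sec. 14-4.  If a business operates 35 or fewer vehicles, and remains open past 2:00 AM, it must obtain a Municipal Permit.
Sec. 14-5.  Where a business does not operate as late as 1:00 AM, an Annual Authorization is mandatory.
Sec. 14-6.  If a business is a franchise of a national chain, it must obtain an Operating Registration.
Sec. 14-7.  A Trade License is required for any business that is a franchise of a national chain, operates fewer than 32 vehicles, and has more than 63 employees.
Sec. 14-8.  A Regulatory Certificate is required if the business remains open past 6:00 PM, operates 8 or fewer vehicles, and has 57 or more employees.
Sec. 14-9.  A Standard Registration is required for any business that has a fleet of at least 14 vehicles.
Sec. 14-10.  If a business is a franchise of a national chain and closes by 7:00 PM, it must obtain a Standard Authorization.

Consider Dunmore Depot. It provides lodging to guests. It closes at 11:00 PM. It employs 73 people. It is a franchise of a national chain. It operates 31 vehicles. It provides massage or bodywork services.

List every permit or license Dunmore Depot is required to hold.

Sec. 14-1. is a franchise of a national chain (not: is a registered nonprofit) → Standard Registration exemption does not apply.
Sec. 14-2. is a franchise of a national chain → Standard License required.
Sec. 14-3. closes 11:00 PM, at/before midnight; employees 73 ≤ 81 → Operating Registration exemption does not apply.
Sec. 14-4. vehicles 31 ≤ 35; closes 11:00 PM, at/before 2:00 AM → Municipal Permit not required.
Sec. 14-5. closes 11:00 PM, at/before 1:00 AM → Annual Authorization required.
Sec. 14-6. is a franchise of a national chain → Operating Registration required.
Sec. 14-7. is a franchise of a national chain; vehicles 31 < 32; employees 73 > 63 → Trade License required.
Sec. 14-8. closes 11:00 PM, after 6:00 PM; vehicles 31 > 8; employees 73 ≥ 57 → Regulatory Certificate not required.
Sec. 14-9. vehicles 31 ≥ 14 → Standard Registration required.
Sec. 14-10. is a franchise of a national chain; closes 11:00 PM, after 7:00 PM → Standard Authorization not required.

Annual Authorization, Operating Registration, Standard License, Standard Registration, Trade License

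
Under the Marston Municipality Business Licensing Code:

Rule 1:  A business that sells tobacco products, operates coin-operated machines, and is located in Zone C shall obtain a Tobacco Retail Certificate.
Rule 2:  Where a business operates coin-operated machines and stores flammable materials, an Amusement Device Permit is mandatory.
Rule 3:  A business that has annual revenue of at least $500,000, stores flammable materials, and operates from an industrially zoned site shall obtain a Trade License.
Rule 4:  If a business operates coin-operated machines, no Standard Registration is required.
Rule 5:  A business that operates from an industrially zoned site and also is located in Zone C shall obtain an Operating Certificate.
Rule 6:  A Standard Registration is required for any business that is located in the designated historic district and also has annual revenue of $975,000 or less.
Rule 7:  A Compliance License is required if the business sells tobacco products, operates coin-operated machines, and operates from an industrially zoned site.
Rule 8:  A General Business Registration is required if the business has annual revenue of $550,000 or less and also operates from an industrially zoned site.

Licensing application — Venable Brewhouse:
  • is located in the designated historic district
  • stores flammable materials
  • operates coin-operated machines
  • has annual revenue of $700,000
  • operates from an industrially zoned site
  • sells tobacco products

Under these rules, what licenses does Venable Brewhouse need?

Rule 1: sells tobacco products; operates coin-operated machines; is located in the designated historic district (not: is located in Zone C) → Tobacco Retail Certificate not required.
Rule 2: operates coin-operated machines; stores flammable materials → Amusement Device Permit required.
Rule 3: revenue $700,000 ≥ $500,000; stores flammable materials; operates from an industrially zoned site → Trade License required.
Rule 4: operates coin-operated machines → exempt from Standard Registration.
Rule 5: operates from an industrially zoned site; is located in the designated historic district (not: is located in Zone C) → Operating Certificate not required.
Rule 6: is located in the designated historic district; revenue $700,000 ≤ $975,000 → Standard Registration required.
Rule 7: sells tobacco products; operates coin-operated machines; operates from an industrially zoned site → Compliance License required.
Rule 8: revenue $700,000 > $550,000; operates from an industrially zoned site → General Business Registration not required.

Amusement Device Permit, Compliance License, Trade License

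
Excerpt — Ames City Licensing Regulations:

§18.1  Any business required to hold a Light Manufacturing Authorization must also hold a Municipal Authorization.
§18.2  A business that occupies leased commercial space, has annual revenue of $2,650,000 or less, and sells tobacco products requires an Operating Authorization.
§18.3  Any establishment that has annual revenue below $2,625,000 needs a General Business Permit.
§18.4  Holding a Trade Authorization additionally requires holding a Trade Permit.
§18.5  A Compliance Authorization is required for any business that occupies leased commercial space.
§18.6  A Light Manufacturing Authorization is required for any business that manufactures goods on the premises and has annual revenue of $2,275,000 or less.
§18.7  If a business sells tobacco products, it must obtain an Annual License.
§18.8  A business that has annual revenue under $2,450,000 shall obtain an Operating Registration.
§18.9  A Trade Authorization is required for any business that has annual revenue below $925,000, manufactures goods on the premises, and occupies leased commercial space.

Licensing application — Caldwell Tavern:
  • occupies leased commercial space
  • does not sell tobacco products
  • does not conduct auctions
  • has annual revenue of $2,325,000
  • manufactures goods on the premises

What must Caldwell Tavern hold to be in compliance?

§18.1 Light Manufacturing Authorization is not required → no effect.
§18.2 occupies leased commercial space; revenue $2,325,000 ≤ $2,650,000; does not sell tobacco products → Operating Authorization not required.
§18.3 revenue $2,325,000 < $2,625,000 → General Business Permit required.
§18.4 Trade Authorization is not required → no effect.
§18.5 occupies leased commercial space → Compliance Authorization required.
§18.6 manufactures goods on the premises; revenue $2,325,000 > $2,275,000 → Light Manufacturing Authorization not required.
§18.7 does not sell tobacco products → Annual License not required.
§18.8 revenue $2,325,000 < $2,450,000 → Operating Registration required.
§18.9 revenue $2,325,000 ≥ $925,000; manufactures goods on the premises; occupies leased commercial space → Trade Authorization not required.

Compliance Authorization, General Business Permit, Operating Registration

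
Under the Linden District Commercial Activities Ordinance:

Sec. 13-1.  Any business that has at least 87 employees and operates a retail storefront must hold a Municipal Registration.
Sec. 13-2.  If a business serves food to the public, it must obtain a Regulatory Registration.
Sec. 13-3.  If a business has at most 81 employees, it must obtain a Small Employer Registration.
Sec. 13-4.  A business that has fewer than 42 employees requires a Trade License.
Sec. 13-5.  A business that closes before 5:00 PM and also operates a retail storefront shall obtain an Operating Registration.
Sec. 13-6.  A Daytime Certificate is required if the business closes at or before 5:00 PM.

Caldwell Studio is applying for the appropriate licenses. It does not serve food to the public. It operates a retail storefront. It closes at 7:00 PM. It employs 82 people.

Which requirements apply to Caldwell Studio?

None

Sec. 13-1. employees 82 < 87; operates a retail storefront → Municipal Registration not required.
Sec. 13-2. does not serve food to the public → Regulatory Registration not required.
Sec. 13-3. employees 82 > 81 → Small Employer Registration not required.
Sec. 13-4. employees 82 ≥ 42 → Trade License not required.
Sec. 13-5. closes 7:00 PM, after 5:00 PM; operates a retail storefront → Operating Registration not required.
Sec. 13-6. closes 7:00 PM, after 5:00 PM → Daytime Certificate not required.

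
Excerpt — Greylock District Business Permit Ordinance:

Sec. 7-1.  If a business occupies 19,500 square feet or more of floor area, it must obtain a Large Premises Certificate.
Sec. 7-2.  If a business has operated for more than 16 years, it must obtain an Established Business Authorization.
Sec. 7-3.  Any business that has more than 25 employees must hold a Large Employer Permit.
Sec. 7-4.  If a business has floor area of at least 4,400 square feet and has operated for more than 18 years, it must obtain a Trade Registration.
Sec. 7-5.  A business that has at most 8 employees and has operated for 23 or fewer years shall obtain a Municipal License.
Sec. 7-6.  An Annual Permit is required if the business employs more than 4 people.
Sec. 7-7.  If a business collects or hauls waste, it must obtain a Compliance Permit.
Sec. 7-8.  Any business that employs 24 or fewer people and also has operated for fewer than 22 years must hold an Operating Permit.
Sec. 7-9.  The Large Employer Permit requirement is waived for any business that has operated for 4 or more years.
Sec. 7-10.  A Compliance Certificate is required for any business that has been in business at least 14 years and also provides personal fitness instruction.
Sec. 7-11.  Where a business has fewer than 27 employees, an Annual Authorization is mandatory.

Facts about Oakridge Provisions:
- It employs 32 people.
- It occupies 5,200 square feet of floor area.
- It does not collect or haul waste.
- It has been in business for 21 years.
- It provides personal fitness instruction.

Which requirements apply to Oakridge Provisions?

Sec. 7-1. floor area 5,200 square feet < 19,500 square feet → Large Premises Certificate not required.
Sec. 7-2. years in business 21 > 16 → Established Business Authorization required.
Sec. 7-3. employees 32 > 25 → Large Employer Permit required.
Sec. 7-4. floor area 5,200 square feet ≥ 4,400 square feet; years in business 21 > 18 → Trade Registration required.
Sec. 7-5. employees 32 > 8; years in business 21 ≤ 23 → Municipal License not required.
Sec. 7-6. employees 32 > 4 → Annual Permit required.
Sec. 7-7. does not collect or haul waste → Compliance Permit not required.
Sec. 7-8. employees 32 > 24; years in business 21 < 22 → Operating Permit not required.
Sec. 7-9. years in business 21 ≥ 4 → exempt from Large Employer Permit.
Sec. 7-10. years in business 21 ≥ 14; provides personal fitness instruction → Compliance Certificate required.
Sec. 7-11. employees 32 ≥ 27 → Annual Authorization not required.

Annual Permit, Compliance Certificate, Established Business Authorization, Trade Registration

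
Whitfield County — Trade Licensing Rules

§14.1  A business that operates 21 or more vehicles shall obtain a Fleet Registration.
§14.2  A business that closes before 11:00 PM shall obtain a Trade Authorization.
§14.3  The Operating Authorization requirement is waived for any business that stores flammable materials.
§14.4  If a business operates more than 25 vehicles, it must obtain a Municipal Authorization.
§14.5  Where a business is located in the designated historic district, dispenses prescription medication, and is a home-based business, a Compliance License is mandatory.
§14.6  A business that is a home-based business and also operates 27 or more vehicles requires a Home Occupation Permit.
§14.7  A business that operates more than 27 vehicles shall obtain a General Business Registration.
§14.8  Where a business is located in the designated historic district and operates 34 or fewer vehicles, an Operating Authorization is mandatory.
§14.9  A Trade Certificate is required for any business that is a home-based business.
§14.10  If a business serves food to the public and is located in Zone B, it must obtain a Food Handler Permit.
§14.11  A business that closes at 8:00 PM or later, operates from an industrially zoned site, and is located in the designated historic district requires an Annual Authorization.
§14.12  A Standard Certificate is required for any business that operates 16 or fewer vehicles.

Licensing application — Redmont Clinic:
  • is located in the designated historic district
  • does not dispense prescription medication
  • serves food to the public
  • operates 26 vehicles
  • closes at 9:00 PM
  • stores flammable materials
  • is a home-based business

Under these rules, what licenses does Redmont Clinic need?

§14.1 vehicles 26 ≥ 21 → Fleet Registration required.
§14.2 closes 9:00 PM, at/before 11:00 PM → Trade Authorization required.
§14.3 stores flammable materials → exempt from Operating Authorization.
§14.4 vehicles 26 > 25 → Municipal Authorization required.
§14.5 is located in the designated historic district; does not dispense prescription medication; is a home-based business → Compliance License not required.
§14.6 is a home-based business; vehicles 26 < 27 → Home Occupation Permit not required.
§14.7 vehicles 26 ≤ 27 → General Business Registration not required.
§14.8 is located in the designated historic district; vehicles 26 ≤ 34 → Operating Authorization required.
§14.9 is a home-based business → Trade Certificate required.
§14.10 serves food to the public; is located in the designated historic district (not: is located in Zone B) → Food Handler Permit not required.
§14.11 closes 9:00 PM, after 8:00 PM; is a home-based business (not: operates from an industrially zoned site); is located in the designated historic district → Annual Authorization not required.
§14.12 vehicles 26 > 16 → Standard Certificate not required.

Fleet Registration, Municipal Authorization, Trade Authorization, Trade Certificate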